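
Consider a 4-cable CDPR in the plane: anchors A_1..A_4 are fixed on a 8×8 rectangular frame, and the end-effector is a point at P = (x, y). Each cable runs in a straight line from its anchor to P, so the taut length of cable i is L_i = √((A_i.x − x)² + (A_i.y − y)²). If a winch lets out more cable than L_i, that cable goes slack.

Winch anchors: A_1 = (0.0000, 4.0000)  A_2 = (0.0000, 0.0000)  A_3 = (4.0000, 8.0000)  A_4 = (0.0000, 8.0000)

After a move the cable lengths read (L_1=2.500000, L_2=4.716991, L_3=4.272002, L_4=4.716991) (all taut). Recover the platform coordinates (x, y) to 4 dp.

circle eqns → linear via eq_j − eq_1; set q_j = A_j·A_j − L_j²
q_1 = 0.0000+16.0000−6.2500 = 9.7500
0.0000·x + 8.0000·y = q_1−q_2 = 32.0000
-8.0000·x − 8.0000·y = q_1−q_3 = -52.0000
0.0000·x − 8.0000·y = q_1−q_4 = -32.0000
solve first two rows → x=2.5000, y=4.0000
check cable 4: ‖A_4−P‖² = 22.2500 ≈ L_4² = 22.2500 ✓

(2.5000, 4.0000)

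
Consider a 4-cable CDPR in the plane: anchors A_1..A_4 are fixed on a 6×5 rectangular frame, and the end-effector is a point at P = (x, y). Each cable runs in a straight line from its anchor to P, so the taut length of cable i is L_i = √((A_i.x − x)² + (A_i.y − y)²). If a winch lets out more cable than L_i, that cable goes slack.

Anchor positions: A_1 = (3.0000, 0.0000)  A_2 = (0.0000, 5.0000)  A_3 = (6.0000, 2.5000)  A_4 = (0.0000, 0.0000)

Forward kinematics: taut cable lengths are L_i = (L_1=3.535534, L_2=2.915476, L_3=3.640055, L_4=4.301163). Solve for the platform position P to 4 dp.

(2.5000, 3.5000)

circle eqns → linear via eq_j − eq_1; set k_j = A_j·A_j − L_j²
k_1 = 9.0000+0.0000−12.5000 = -3.5000
6.0000·x − 10.0000·y = k_1−k_2 = -20.0000
-6.0000·x − 5.0000·y = k_1−k_3 = -32.5000
6.0000·x + 0.0000·y = k_1−k_4 = 15.0000
solve first two rows → x=2.5000, y=3.5000
check cable 4: ‖A_4−P‖² = 18.5000 ≈ L_4² = 18.5000 ✓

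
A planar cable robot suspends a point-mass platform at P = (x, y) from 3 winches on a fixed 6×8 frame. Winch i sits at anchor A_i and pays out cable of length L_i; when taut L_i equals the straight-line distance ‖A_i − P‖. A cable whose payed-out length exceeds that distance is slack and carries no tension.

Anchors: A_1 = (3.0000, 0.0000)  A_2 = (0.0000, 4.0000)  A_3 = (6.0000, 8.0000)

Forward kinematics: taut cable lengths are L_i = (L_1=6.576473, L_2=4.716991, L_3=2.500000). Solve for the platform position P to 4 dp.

circle eqns → linear via eq_j − eq_1; set c_j = A_j·A_j − L_j²
c_1 = 9.0000+0.0000−43.2500 = -34.2500
6.0000·x − 8.0000·y = c_1−c_2 = -28.0000
-6.0000·x − 16.0000·y = c_1−c_3 = -128.0000
solve first two rows → x=4.0000, y=6.5000

(4.0000, 6.5000)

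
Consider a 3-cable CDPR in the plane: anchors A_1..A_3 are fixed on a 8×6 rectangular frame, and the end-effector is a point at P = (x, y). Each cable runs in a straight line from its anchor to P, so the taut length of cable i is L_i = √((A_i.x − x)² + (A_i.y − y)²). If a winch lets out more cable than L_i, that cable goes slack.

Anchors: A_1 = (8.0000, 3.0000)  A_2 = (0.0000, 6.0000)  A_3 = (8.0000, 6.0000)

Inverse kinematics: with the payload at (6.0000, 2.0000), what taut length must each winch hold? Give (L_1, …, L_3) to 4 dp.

(2.2361, 7.2111, 4.4721)

L_1 = √((8.0000−6.0000)² + (3.0000−2.0000)²) = 2.2361
L_2 = √((0.0000−6.0000)² + (6.0000−2.0000)²) = 7.2111
L_3 = √((8.0000−6.0000)² + (6.0000−2.0000)²) = 4.4721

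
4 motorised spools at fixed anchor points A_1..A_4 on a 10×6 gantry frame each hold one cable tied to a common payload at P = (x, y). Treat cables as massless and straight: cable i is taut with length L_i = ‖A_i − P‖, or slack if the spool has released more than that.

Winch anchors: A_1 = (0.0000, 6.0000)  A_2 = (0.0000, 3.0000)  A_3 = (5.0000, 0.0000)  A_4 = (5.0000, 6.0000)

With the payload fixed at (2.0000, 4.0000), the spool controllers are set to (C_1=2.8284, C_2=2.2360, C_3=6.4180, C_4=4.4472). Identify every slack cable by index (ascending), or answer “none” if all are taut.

cable 1: L_1 = ‖A_1−P‖ = 2.8284;  C_1 = 2.8284 → taut
cable 2: L_2 = ‖A_2−P‖ = 2.2361;  C_2 = 2.2360 → taut
cable 3: L_3 = ‖A_3−P‖ = 5.0000;  C_3 = 6.4180 → slack
cable 4: L_4 = ‖A_4−P‖ = 3.6056;  C_4 = 4.4472 → slack

3, 4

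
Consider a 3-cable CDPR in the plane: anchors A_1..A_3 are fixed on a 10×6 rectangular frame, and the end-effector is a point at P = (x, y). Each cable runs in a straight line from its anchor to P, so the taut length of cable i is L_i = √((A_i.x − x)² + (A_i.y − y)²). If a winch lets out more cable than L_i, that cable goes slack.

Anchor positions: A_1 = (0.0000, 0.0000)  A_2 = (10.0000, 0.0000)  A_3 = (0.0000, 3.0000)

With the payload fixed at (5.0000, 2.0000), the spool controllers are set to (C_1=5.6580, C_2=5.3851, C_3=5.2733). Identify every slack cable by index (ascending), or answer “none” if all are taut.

cable 1: √((-5.0000)²+(-2.0000)²)=5.3852, C_1=5.6580: slack
cable 2: √((5.0000)²+(-2.0000)²)=5.3852, C_2=5.3851: taut
cable 3: √((-5.0000)²+(1.0000)²)=5.0990, C_3=5.2733: slack

1, 3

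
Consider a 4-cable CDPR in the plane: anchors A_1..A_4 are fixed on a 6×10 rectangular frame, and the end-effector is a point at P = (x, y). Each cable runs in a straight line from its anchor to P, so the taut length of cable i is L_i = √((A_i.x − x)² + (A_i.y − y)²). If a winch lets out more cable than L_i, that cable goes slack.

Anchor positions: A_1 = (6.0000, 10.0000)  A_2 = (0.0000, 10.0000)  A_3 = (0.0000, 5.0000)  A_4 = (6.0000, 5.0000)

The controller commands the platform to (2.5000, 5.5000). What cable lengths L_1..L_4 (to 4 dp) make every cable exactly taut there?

cable 1: Δx=3.5000, Δy=4.5000; L_1 = √(Δx²+Δy²) = 5.7009
cable 2: Δx=-2.5000, Δy=4.5000; L_2 = √(Δx²+Δy²) = 5.1478
cable 3: Δx=-2.5000, Δy=-0.5000; L_3 = √(Δx²+Δy²) = 2.5495
cable 4: Δx=3.5000, Δy=-0.5000; L_4 = √(Δx²+Δy²) = 3.5355

(5.7009, 5.1478, 2.5495, 3.5355)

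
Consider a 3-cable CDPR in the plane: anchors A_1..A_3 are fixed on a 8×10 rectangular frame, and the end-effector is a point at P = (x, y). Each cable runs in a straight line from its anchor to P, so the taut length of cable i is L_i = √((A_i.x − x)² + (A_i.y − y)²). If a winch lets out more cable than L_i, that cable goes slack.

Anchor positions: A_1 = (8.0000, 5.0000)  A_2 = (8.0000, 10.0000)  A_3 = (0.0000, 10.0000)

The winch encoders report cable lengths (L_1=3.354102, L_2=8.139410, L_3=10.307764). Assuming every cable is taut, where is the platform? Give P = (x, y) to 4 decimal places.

(6.5000, 2.0000)

expand ‖A_i−P‖²=L_i² and subtract eq 1 (c_i ≔ ‖A_i‖²−L_i²)
c_1 = 64.0000+25.0000−11.2500 = 77.7500
eq1−eq2 → [0.0000  -10.0000]·P = -20.0000
eq1−eq3 → [16.0000  -10.0000]·P = 84.0000
2×2 solve → P = (6.5000, 2.0000)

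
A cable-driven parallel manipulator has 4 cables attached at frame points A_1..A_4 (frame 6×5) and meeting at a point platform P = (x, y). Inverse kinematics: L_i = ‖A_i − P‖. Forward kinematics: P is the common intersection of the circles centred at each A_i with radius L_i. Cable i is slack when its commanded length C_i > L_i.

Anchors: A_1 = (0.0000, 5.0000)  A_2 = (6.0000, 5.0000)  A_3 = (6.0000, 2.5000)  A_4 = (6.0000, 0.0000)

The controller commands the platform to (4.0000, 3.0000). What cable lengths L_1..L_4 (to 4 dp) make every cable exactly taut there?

L_1: Δ = A_1−P = (-4.0000, 2.0000) → ‖Δ‖ = √20.0000 = 4.4721
L_2: Δ = A_2−P = (2.0000, 2.0000) → ‖Δ‖ = √8.0000 = 2.8284
L_3: Δ = A_3−P = (2.0000, -0.5000) → ‖Δ‖ = √4.2500 = 2.0616
L_4: Δ = A_4−P = (2.0000, -3.0000) → ‖Δ‖ = √13.0000 = 3.6056

(4.4721, 2.8284, 2.0616, 3.6056)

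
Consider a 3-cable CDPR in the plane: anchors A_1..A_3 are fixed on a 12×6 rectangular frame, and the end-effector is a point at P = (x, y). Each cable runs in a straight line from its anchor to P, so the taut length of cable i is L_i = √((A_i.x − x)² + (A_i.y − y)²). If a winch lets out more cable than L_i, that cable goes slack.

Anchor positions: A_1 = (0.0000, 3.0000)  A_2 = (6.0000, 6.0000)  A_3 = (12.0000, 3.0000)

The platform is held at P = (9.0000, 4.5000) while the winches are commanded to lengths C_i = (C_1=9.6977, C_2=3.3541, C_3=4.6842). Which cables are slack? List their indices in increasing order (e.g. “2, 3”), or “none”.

1, 3

i=1: geometric 9.1241 vs commanded 9.6977 ⇒ slack
i=2: geometric 3.3541 vs commanded 3.3541 ⇒ taut
i=3: geometric 3.3541 vs commanded 4.6842 ⇒ slack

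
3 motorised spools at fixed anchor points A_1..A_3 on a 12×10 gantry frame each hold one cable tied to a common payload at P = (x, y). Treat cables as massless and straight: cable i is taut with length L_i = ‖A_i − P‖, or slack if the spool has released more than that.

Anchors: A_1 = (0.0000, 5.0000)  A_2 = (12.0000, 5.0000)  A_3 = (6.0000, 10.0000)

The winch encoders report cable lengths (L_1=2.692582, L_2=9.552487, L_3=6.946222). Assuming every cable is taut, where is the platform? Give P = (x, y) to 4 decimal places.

(2.5000, 4.0000)

each cable: (A_i−P)·(A_i−P) = L_i²; let c_i = ‖A_i‖²−L_i²
c_1 = 0.0000+25.0000−7.2500 = 17.7500
row 1: -24.0000x + 0.0000y = -60.0000  (c_2=77.7500)
row 2: -12.0000x − 10.0000y = -70.0000  (c_3=87.7500)
Cramer on rows 1–2 → x = 2.5000, y = 4.0000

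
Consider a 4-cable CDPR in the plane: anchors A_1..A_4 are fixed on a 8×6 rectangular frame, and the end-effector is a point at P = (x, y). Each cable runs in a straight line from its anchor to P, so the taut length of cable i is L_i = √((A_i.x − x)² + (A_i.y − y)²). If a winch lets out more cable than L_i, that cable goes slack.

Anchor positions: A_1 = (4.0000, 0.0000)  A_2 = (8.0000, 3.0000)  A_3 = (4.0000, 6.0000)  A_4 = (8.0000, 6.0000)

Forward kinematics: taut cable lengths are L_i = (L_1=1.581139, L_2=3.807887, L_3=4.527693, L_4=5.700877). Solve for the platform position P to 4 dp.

(4.5000, 1.5000)

expand ‖A_i−P‖²=L_i² and subtract eq 1 (k_i ≔ ‖A_i‖²−L_i²)
k_1 = 16.0000+0.0000−2.5000 = 13.5000
eq1−eq2 → [-8.0000  -6.0000]·P = -45.0000
eq1−eq3 → [0.0000  -12.0000]·P = -18.0000
eq1−eq4 → [-8.0000  -12.0000]·P = -54.0000
2×2 solve → P = (4.5000, 1.5000)
check cable 4: ‖A_4−P‖² = 32.5000 ≈ L_4² = 32.5000 ✓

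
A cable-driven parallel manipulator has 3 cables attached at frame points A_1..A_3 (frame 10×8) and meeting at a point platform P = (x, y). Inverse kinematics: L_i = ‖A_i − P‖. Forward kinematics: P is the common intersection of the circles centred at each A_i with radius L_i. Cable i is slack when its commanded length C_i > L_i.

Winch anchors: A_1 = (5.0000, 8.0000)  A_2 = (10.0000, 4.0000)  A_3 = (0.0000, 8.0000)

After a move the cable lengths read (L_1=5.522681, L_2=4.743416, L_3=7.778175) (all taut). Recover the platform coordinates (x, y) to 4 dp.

expand ‖A_i−P‖²=L_i² and subtract eq 1 (q_i ≔ ‖A_i‖²−L_i²)
q_1 = 25.0000+64.0000−30.5000 = 58.5000
eq1−eq2 → [-10.0000  8.0000]·P = -35.0000
eq1−eq3 → [10.0000  0.0000]·P = 55.0000
2×2 solve → P = (5.5000, 2.5000)

(5.5000, 2.5000)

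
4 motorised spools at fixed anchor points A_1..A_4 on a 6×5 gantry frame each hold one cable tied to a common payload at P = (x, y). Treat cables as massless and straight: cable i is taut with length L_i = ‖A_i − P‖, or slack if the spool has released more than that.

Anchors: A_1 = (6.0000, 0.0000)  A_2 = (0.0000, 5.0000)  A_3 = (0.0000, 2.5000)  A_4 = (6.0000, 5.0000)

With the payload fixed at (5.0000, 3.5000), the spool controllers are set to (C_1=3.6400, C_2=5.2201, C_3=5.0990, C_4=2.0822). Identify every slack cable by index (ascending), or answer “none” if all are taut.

cable 1: L_1 = ‖A_1−P‖ = 3.6401;  C_1 = 3.6400 → taut
cable 2: L_2 = ‖A_2−P‖ = 5.2202;  C_2 = 5.2201 → taut
cable 3: L_3 = ‖A_3−P‖ = 5.0990;  C_3 = 5.0990 → taut
cable 4: L_4 = ‖A_4−P‖ = 1.8028;  C_4 = 2.0822 → slack

4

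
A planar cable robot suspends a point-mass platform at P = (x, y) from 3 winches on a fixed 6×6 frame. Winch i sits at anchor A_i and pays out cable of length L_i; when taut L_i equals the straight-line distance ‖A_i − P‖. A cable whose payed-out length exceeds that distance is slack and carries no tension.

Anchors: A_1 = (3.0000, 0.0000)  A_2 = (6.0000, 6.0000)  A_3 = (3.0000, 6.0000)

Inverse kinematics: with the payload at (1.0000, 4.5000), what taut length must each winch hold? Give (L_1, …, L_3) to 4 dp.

L_1 = √((3.0000−1.0000)² + (0.0000−4.5000)²) = 4.9244
L_2 = √((6.0000−1.0000)² + (6.0000−4.5000)²) = 5.2202
L_3 = √((3.0000−1.0000)² + (6.0000−4.5000)²) = 2.5000

(4.9244, 5.2202, 2.5000)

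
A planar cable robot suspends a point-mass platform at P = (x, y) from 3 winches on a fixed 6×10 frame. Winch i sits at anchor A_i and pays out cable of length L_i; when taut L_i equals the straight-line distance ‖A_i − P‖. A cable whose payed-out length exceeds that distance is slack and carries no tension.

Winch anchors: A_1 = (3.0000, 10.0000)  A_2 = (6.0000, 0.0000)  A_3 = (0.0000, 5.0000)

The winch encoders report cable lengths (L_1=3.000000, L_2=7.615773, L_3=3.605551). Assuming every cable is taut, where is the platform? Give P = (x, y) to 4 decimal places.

(3.0000, 7.0000)

circle eqns → linear via eq_j − eq_1; set k_j = A_j·A_j − L_j²
k_1 = 9.0000+100.0000−9.0000 = 100.0000
-6.0000·x + 20.0000·y = k_1−k_2 = 122.0000
6.0000·x + 10.0000·y = k_1−k_3 = 88.0000
solve first two rows → x=3.0000, y=7.0000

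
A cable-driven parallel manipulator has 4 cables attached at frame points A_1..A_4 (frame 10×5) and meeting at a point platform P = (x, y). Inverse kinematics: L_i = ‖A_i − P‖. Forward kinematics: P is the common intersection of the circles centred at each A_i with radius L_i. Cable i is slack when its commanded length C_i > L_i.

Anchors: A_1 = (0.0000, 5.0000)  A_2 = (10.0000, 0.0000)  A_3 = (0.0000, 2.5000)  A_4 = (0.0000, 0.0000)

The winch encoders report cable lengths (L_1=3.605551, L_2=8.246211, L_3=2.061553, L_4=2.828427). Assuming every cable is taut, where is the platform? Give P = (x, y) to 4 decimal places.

(2.0000, 2.0000)

each cable: (A_i−P)·(A_i−P) = L_i²; let c_i = ‖A_i‖²−L_i²
c_1 = 0.0000+25.0000−13.0000 = 12.0000
row 1: -20.0000x + 10.0000y = -20.0000  (c_2=32.0000)
row 2: 0.0000x + 5.0000y = 10.0000  (c_3=2.0000)
row 3: 0.0000x + 10.0000y = 20.0000  (c_4=-8.0000)
Cramer on rows 1–2 → x = 2.0000, y = 2.0000
check cable 4: ‖A_4−P‖² = 8.0000 ≈ L_4² = 8.0000 ✓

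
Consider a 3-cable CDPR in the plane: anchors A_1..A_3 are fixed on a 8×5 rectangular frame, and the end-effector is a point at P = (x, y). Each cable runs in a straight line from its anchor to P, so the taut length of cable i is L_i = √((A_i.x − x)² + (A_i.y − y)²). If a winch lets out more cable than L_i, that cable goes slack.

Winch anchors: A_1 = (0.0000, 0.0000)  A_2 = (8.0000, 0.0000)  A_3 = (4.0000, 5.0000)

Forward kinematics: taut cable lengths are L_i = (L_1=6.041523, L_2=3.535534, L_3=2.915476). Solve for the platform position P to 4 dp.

each cable: (A_i−P)·(A_i−P) = L_i²; let c_i = ‖A_i‖²−L_i²
c_1 = 0.0000+0.0000−36.5000 = -36.5000
row 1: -16.0000x + 0.0000y = -88.0000  (c_2=51.5000)
row 2: -8.0000x − 10.0000y = -69.0000  (c_3=32.5000)
Cramer on rows 1–2 → x = 5.5000, y = 2.5000

(5.5000, 2.5000)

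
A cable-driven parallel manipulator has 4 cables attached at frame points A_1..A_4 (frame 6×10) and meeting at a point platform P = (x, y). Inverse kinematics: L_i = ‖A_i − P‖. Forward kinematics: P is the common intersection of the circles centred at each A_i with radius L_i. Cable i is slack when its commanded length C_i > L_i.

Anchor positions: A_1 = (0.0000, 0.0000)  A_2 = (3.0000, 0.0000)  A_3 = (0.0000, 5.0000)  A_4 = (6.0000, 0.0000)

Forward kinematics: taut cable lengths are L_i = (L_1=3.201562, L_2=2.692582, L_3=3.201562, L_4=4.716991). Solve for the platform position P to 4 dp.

expand ‖A_i−P‖²=L_i² and subtract eq 1 (c_i ≔ ‖A_i‖²−L_i²)
c_1 = 0.0000+0.0000−10.2500 = -10.2500
eq1−eq2 → [-6.0000  0.0000]·P = -12.0000
eq1−eq3 → [0.0000  -10.0000]·P = -25.0000
eq1−eq4 → [-12.0000  0.0000]·P = -24.0000
2×2 solve → P = (2.0000, 2.5000)
check cable 4: ‖A_4−P‖² = 22.2500 ≈ L_4² = 22.2500 ✓

(2.0000, 2.5000)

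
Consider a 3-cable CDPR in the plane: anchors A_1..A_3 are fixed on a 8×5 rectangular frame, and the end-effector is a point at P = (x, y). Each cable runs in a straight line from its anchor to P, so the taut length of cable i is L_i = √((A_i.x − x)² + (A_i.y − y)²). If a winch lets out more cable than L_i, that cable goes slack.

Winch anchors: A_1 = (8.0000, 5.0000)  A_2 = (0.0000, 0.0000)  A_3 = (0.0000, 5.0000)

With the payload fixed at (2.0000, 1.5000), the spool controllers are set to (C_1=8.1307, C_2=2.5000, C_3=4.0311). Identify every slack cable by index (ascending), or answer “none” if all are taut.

1

cable 1: √((6.0000)²+(3.5000)²)=6.9462, C_1=8.1307: slack
cable 2: √((-2.0000)²+(-1.5000)²)=2.5000, C_2=2.5000: taut
cable 3: √((-2.0000)²+(3.5000)²)=4.0311, C_3=4.0311: taut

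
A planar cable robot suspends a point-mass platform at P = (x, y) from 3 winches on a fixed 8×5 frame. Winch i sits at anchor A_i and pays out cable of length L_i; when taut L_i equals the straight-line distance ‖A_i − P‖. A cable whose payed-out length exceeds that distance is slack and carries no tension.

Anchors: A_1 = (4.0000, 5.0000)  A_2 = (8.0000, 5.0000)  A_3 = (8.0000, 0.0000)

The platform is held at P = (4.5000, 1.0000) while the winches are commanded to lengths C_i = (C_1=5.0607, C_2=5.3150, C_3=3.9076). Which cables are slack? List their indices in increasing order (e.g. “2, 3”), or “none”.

i=1: geometric 4.0311 vs commanded 5.0607 ⇒ slack
i=2: geometric 5.3151 vs commanded 5.3150 ⇒ taut
i=3: geometric 3.6401 vs commanded 3.9076 ⇒ slack

1, 3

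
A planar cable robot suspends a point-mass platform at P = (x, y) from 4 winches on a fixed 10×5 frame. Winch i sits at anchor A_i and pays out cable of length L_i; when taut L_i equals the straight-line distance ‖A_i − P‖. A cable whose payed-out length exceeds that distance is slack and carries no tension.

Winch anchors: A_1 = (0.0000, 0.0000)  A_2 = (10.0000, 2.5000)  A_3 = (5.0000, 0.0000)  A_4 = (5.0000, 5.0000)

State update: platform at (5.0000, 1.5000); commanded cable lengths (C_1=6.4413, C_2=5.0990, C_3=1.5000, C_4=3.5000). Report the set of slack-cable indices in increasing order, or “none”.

cable 1: L_1 = ‖A_1−P‖ = 5.2202;  C_1 = 6.4413 → slack
cable 2: L_2 = ‖A_2−P‖ = 5.0990;  C_2 = 5.0990 → taut
cable 3: L_3 = ‖A_3−P‖ = 1.5000;  C_3 = 1.5000 → taut
cable 4: L_4 = ‖A_4−P‖ = 3.5000;  C_4 = 3.5000 → taut

1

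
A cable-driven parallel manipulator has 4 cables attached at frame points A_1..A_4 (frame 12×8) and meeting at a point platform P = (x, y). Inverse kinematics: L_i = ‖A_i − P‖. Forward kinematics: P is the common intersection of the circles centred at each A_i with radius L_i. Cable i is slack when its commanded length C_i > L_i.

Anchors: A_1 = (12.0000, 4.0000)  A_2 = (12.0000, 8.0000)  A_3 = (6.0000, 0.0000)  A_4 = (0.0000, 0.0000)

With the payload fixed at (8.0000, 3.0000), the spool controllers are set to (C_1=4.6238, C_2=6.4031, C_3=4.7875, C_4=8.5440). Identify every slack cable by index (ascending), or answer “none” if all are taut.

cable 1: √((4.0000)²+(1.0000)²)=4.1231, C_1=4.6238: slack
cable 2: √((4.0000)²+(5.0000)²)=6.4031, C_2=6.4031: taut
cable 3: √((-2.0000)²+(-3.0000)²)=3.6056, C_3=4.7875: slack
cable 4: √((-8.0000)²+(-3.0000)²)=8.5440, C_4=8.5440: taut

1, 3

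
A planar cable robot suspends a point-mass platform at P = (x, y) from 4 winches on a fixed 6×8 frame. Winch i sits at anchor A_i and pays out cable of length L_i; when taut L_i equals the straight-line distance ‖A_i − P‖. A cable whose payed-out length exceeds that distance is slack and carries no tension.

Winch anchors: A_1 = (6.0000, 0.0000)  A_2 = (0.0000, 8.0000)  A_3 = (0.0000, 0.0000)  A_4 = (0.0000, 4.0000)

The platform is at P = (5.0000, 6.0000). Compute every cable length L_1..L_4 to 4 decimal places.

cable 1: Δx=1.0000, Δy=-6.0000; L_1 = √(Δx²+Δy²) = 6.0828
cable 2: Δx=-5.0000, Δy=2.0000; L_2 = √(Δx²+Δy²) = 5.3852
cable 3: Δx=-5.0000, Δy=-6.0000; L_3 = √(Δx²+Δy²) = 7.8102
cable 4: Δx=-5.0000, Δy=-2.0000; L_4 = √(Δx²+Δy²) = 5.3852

(6.0828, 5.3852, 7.8102, 5.3852)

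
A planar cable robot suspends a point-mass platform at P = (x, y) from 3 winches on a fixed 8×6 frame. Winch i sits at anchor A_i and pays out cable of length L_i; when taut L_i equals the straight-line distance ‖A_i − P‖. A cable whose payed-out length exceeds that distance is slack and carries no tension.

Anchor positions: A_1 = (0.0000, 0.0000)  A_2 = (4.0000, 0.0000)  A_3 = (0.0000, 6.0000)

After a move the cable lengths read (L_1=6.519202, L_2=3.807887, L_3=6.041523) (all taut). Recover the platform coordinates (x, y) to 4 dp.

(5.5000, 3.5000)

expand ‖A_i−P‖²=L_i² and subtract eq 1 (c_i ≔ ‖A_i‖²−L_i²)
c_1 = 0.0000+0.0000−42.5000 = -42.5000
eq1−eq2 → [-8.0000  0.0000]·P = -44.0000
eq1−eq3 → [0.0000  -12.0000]·P = -42.0000
2×2 solve → P = (5.5000, 3.5000)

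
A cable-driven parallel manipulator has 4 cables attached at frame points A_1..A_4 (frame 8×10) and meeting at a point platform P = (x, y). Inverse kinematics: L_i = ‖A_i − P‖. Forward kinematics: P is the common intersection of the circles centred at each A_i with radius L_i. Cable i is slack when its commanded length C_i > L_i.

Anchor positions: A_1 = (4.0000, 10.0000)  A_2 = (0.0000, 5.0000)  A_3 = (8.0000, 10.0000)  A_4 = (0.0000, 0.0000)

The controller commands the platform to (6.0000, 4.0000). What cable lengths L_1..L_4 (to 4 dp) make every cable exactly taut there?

L_1: Δ = A_1−P = (-2.0000, 6.0000) → ‖Δ‖ = √40.0000 = 6.3246
L_2: Δ = A_2−P = (-6.0000, 1.0000) → ‖Δ‖ = √37.0000 = 6.0828
L_3: Δ = A_3−P = (2.0000, 6.0000) → ‖Δ‖ = √40.0000 = 6.3246
L_4: Δ = A_4−P = (-6.0000, -4.0000) → ‖Δ‖ = √52.0000 = 7.2111

(6.3246, 6.0828, 6.3246, 7.2111)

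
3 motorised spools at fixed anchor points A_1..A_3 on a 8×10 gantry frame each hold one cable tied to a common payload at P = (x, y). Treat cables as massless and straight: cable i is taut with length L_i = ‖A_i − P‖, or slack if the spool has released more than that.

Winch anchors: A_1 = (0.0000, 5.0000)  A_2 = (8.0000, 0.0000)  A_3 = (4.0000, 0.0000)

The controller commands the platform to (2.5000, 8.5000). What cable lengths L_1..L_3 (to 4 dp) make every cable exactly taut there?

(4.3012, 10.1242, 8.6313)

L_1: Δ = A_1−P = (-2.5000, -3.5000) → ‖Δ‖ = √18.5000 = 4.3012
L_2: Δ = A_2−P = (5.5000, -8.5000) → ‖Δ‖ = √102.5000 = 10.1242
L_3: Δ = A_3−P = (1.5000, -8.5000) → ‖Δ‖ = √74.5000 = 8.6313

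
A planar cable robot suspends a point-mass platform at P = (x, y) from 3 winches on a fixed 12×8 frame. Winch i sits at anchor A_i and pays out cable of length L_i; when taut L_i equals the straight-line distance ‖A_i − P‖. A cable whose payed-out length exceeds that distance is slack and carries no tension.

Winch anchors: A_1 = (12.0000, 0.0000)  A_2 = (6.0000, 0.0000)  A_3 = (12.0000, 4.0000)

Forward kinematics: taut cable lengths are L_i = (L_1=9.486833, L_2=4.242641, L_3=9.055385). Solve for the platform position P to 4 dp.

each cable: (A_i−P)·(A_i−P) = L_i²; let c_i = ‖A_i‖²−L_i²
c_1 = 144.0000+0.0000−90.0000 = 54.0000
row 1: 12.0000x + 0.0000y = 36.0000  (c_2=18.0000)
row 2: 0.0000x − 8.0000y = -24.0000  (c_3=78.0000)
Cramer on rows 1–2 → x = 3.0000, y = 3.0000

(3.0000, 3.0000)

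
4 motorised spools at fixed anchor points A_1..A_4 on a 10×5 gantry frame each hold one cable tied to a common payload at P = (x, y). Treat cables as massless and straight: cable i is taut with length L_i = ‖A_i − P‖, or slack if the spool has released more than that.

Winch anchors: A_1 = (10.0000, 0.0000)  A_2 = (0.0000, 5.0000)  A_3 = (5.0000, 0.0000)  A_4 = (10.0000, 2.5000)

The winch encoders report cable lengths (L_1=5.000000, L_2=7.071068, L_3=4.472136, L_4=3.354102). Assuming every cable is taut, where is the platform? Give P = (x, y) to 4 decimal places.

(7.0000, 4.0000)

expand ‖A_i−P‖²=L_i² and subtract eq 1 (k_i ≔ ‖A_i‖²−L_i²)
k_1 = 100.0000+0.0000−25.0000 = 75.0000
eq1−eq2 → [20.0000  -10.0000]·P = 100.0000
eq1−eq3 → [10.0000  0.0000]·P = 70.0000
eq1−eq4 → [0.0000  -5.0000]·P = -20.0000
2×2 solve → P = (7.0000, 4.0000)
check cable 4: ‖A_4−P‖² = 11.2500 ≈ L_4² = 11.2500 ✓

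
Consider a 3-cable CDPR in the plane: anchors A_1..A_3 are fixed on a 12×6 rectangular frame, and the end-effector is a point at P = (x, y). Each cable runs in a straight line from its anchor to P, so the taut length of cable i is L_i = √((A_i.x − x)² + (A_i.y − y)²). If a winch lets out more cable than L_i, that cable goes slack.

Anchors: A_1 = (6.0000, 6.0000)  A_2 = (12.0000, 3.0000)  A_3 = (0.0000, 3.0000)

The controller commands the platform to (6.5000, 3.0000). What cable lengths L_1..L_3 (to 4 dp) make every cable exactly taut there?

(3.0414, 5.5000, 6.5000)

cable 1: Δx=-0.5000, Δy=3.0000; L_1 = √(Δx²+Δy²) = 3.0414
cable 2: Δx=5.5000, Δy=0.0000; L_2 = √(Δx²+Δy²) = 5.5000
cable 3: Δx=-6.5000, Δy=0.0000; L_3 = √(Δx²+Δy²) = 6.5000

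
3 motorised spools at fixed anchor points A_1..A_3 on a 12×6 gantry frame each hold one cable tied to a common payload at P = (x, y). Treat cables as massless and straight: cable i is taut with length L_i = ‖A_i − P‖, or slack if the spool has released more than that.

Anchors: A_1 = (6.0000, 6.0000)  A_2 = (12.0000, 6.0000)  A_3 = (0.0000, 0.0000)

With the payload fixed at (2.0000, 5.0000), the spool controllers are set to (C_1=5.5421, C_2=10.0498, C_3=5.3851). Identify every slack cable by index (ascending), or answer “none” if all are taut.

cable 1: √((4.0000)²+(1.0000)²)=4.1231, C_1=5.5421: slack
cable 2: √((10.0000)²+(1.0000)²)=10.0499, C_2=10.0498: taut
cable 3: √((-2.0000)²+(-5.0000)²)=5.3852, C_3=5.3851: taut

1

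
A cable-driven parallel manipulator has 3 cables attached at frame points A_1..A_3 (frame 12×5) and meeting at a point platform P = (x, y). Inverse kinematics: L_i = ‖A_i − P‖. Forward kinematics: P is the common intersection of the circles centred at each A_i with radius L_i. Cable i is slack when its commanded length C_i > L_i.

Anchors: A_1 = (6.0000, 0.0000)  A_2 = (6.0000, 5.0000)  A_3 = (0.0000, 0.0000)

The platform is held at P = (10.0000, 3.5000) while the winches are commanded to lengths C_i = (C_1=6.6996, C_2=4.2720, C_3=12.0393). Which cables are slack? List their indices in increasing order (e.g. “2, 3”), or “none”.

1, 3

cable 1: L_1 = ‖A_1−P‖ = 5.3151;  C_1 = 6.6996 → slack
cable 2: L_2 = ‖A_2−P‖ = 4.2720;  C_2 = 4.2720 → taut
cable 3: L_3 = ‖A_3−P‖ = 10.5948;  C_3 = 12.0393 → slack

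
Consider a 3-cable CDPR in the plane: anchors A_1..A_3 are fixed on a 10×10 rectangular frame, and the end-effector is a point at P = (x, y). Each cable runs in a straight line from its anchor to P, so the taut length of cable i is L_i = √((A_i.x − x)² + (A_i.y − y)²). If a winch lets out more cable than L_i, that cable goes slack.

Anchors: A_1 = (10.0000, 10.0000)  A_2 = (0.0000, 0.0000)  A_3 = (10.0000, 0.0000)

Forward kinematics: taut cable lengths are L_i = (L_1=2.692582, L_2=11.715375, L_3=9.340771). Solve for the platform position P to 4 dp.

each cable: (A_i−P)·(A_i−P) = L_i²; let k_i = ‖A_i‖²−L_i²
k_1 = 100.0000+100.0000−7.2500 = 192.7500
row 1: 20.0000x + 20.0000y = 330.0000  (k_2=-137.2500)
row 2: 0.0000x + 20.0000y = 180.0000  (k_3=12.7500)
Cramer on rows 1–2 → x = 7.5000, y = 9.0000

(7.5000, 9.0000)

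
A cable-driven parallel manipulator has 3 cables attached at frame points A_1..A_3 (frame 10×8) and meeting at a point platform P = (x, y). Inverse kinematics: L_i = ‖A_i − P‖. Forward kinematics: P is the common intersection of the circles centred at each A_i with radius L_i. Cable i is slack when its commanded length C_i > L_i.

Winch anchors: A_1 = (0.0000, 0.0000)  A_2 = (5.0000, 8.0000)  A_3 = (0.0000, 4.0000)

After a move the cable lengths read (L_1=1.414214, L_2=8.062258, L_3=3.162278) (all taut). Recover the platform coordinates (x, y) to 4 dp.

expand ‖A_i−P‖²=L_i² and subtract eq 1 (c_i ≔ ‖A_i‖²−L_i²)
c_1 = 0.0000+0.0000−2.0000 = -2.0000
eq1−eq2 → [-10.0000  -16.0000]·P = -26.0000
eq1−eq3 → [0.0000  -8.0000]·P = -8.0000
2×2 solve → P = (1.0000, 1.0000)

(1.0000, 1.0000)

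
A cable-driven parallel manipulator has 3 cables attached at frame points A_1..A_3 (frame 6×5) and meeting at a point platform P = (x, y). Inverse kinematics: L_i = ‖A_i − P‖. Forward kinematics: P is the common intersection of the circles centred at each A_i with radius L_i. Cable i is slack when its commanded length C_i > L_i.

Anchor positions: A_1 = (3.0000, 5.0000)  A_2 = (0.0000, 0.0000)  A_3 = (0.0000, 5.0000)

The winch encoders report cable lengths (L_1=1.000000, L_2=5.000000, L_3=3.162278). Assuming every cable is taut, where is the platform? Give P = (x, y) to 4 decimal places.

(3.0000, 4.0000)

expand ‖A_i−P‖²=L_i² and subtract eq 1 (k_i ≔ ‖A_i‖²−L_i²)
k_1 = 9.0000+25.0000−1.0000 = 33.0000
eq1−eq2 → [6.0000  10.0000]·P = 58.0000
eq1−eq3 → [6.0000  0.0000]·P = 18.0000
2×2 solve → P = (3.0000, 4.0000)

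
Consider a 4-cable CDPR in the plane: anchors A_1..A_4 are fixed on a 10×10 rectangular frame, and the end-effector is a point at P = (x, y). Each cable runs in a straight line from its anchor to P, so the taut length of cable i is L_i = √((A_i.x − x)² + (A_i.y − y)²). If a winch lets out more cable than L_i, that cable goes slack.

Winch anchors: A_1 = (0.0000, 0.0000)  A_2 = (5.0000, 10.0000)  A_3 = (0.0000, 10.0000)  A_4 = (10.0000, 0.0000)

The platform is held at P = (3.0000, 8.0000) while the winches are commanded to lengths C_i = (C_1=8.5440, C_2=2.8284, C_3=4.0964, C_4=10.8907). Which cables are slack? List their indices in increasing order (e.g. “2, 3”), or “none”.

3, 4

cable 1: L_1 = ‖A_1−P‖ = 8.5440;  C_1 = 8.5440 → taut
cable 2: L_2 = ‖A_2−P‖ = 2.8284;  C_2 = 2.8284 → taut
cable 3: L_3 = ‖A_3−P‖ = 3.6056;  C_3 = 4.0964 → slack
cable 4: L_4 = ‖A_4−P‖ = 10.6301;  C_4 = 10.8907 → slack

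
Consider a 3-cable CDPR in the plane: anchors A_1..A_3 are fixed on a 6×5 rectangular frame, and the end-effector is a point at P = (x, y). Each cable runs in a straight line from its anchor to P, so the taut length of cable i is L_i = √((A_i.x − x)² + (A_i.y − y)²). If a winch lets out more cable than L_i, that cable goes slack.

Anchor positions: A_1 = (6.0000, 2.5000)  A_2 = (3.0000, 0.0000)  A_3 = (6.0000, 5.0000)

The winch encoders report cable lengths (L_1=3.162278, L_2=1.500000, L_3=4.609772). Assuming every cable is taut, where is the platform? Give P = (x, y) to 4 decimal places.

(3.0000, 1.5000)

expand ‖A_i−P‖²=L_i² and subtract eq 1 (c_i ≔ ‖A_i‖²−L_i²)
c_1 = 36.0000+6.2500−10.0000 = 32.2500
eq1−eq2 → [6.0000  5.0000]·P = 25.5000
eq1−eq3 → [0.0000  -5.0000]·P = -7.5000
2×2 solve → P = (3.0000, 1.5000)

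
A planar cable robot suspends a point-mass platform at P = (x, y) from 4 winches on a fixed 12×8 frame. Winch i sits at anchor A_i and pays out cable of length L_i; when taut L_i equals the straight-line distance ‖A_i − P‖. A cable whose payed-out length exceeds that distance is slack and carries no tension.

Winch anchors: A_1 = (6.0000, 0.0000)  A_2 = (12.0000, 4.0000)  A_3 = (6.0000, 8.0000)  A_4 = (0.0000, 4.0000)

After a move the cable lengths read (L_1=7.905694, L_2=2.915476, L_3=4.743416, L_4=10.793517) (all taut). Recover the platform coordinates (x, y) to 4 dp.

each cable: (A_i−P)·(A_i−P) = L_i²; let k_i = ‖A_i‖²−L_i²
k_1 = 36.0000+0.0000−62.5000 = -26.5000
row 1: -12.0000x − 8.0000y = -178.0000  (k_2=151.5000)
row 2: 0.0000x − 16.0000y = -104.0000  (k_3=77.5000)
row 3: 12.0000x − 8.0000y = 74.0000  (k_4=-100.5000)
Cramer on rows 1–2 → x = 10.5000, y = 6.5000
check cable 4: ‖A_4−P‖² = 116.5000 ≈ L_4² = 116.5000 ✓

(10.5000, 6.5000)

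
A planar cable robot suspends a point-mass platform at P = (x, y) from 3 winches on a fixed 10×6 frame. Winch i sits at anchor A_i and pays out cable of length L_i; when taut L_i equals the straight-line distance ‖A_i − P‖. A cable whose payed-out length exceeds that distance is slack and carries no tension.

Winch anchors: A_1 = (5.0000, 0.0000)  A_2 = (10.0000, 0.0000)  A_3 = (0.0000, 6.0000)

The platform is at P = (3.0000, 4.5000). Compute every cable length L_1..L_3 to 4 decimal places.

(4.9244, 8.3217, 3.3541)

cable 1: Δx=2.0000, Δy=-4.5000; L_1 = √(Δx²+Δy²) = 4.9244
cable 2: Δx=7.0000, Δy=-4.5000; L_2 = √(Δx²+Δy²) = 8.3217
cable 3: Δx=-3.0000, Δy=1.5000; L_3 = √(Δx²+Δy²) = 3.3541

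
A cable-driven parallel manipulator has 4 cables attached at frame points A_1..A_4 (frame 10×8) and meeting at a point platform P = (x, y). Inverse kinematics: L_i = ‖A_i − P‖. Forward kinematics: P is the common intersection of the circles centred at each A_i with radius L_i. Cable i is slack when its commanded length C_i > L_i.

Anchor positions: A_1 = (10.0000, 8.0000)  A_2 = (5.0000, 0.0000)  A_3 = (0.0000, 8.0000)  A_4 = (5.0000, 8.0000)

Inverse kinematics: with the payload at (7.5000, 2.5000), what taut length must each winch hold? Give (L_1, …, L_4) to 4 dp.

(6.0415, 3.5355, 9.3005, 6.0415)

L_1: Δ = A_1−P = (2.5000, 5.5000) → ‖Δ‖ = √36.5000 = 6.0415
L_2: Δ = A_2−P = (-2.5000, -2.5000) → ‖Δ‖ = √12.5000 = 3.5355
L_3: Δ = A_3−P = (-7.5000, 5.5000) → ‖Δ‖ = √86.5000 = 9.3005
L_4: Δ = A_4−P = (-2.5000, 5.5000) → ‖Δ‖ = √36.5000 = 6.0415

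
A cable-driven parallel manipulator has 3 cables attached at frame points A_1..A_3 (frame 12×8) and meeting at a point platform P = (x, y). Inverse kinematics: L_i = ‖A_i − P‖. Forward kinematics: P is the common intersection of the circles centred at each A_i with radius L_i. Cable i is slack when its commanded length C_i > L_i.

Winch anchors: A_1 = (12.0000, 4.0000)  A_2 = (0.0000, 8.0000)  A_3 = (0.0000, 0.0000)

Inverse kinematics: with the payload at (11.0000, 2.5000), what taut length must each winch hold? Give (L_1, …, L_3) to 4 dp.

L_1: Δ = A_1−P = (1.0000, 1.5000) → ‖Δ‖ = √3.2500 = 1.8028
L_2: Δ = A_2−P = (-11.0000, 5.5000) → ‖Δ‖ = √151.2500 = 12.2984
L_3: Δ = A_3−P = (-11.0000, -2.5000) → ‖Δ‖ = √127.2500 = 11.2805

(1.8028, 12.2984, 11.2805)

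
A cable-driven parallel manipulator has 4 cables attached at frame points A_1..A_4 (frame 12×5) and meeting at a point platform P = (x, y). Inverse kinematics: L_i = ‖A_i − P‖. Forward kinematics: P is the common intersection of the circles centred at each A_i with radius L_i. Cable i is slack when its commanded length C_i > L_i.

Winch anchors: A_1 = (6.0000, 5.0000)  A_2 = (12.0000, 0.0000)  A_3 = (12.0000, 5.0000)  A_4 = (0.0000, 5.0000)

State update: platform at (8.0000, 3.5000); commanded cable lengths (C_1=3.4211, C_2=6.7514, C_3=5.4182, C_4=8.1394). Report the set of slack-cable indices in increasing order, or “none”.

cable 1: √((-2.0000)²+(1.5000)²)=2.5000, C_1=3.4211: slack
cable 2: √((4.0000)²+(-3.5000)²)=5.3151, C_2=6.7514: slack
cable 3: √((4.0000)²+(1.5000)²)=4.2720, C_3=5.4182: slack
cable 4: √((-8.0000)²+(1.5000)²)=8.1394, C_4=8.1394: taut

1, 2, 3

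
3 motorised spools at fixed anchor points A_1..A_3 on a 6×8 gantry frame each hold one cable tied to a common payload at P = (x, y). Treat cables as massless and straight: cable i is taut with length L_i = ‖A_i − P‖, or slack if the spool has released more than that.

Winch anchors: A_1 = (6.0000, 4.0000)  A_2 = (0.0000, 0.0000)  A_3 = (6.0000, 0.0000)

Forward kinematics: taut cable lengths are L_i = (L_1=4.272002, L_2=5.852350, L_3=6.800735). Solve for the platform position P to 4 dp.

(2.0000, 5.5000)

expand ‖A_i−P‖²=L_i² and subtract eq 1 (q_i ≔ ‖A_i‖²−L_i²)
q_1 = 36.0000+16.0000−18.2500 = 33.7500
eq1−eq2 → [12.0000  8.0000]·P = 68.0000
eq1−eq3 → [0.0000  8.0000]·P = 44.0000
2×2 solve → P = (2.0000, 5.5000)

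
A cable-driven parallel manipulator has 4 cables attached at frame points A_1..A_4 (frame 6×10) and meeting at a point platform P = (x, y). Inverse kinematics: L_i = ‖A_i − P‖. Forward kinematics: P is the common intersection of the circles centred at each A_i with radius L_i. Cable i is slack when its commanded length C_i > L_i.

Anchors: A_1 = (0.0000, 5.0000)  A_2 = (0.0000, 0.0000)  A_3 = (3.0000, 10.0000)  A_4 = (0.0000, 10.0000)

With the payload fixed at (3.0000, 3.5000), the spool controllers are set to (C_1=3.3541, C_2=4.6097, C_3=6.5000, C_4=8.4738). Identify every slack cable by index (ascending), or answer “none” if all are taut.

i=1: geometric 3.3541 vs commanded 3.3541 ⇒ taut
i=2: geometric 4.6098 vs commanded 4.6097 ⇒ taut
i=3: geometric 6.5000 vs commanded 6.5000 ⇒ taut
i=4: geometric 7.1589 vs commanded 8.4738 ⇒ slack

4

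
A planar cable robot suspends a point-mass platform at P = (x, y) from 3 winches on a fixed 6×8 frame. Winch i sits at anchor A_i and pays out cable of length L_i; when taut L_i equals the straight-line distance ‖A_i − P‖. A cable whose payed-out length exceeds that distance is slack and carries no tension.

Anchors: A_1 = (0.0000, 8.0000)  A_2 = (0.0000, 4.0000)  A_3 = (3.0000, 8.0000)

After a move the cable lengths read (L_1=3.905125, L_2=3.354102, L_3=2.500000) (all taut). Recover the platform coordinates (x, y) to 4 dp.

expand ‖A_i−P‖²=L_i² and subtract eq 1 (k_i ≔ ‖A_i‖²−L_i²)
k_1 = 0.0000+64.0000−15.2500 = 48.7500
eq1−eq2 → [0.0000  8.0000]·P = 44.0000
eq1−eq3 → [-6.0000  0.0000]·P = -18.0000
2×2 solve → P = (3.0000, 5.5000)

(3.0000, 5.5000)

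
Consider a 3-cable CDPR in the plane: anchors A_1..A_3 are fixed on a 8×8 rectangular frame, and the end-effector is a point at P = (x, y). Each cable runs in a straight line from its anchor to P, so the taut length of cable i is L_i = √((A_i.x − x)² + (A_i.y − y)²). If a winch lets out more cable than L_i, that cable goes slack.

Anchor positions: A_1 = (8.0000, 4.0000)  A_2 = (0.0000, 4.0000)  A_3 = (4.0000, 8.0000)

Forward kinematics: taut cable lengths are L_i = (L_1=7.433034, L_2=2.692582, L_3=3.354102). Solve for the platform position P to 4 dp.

(1.0000, 6.5000)

each cable: (A_i−P)·(A_i−P) = L_i²; let k_i = ‖A_i‖²−L_i²
k_1 = 64.0000+16.0000−55.2500 = 24.7500
row 1: 16.0000x + 0.0000y = 16.0000  (k_2=8.7500)
row 2: 8.0000x − 8.0000y = -44.0000  (k_3=68.7500)
Cramer on rows 1–2 → x = 1.0000, y = 6.5000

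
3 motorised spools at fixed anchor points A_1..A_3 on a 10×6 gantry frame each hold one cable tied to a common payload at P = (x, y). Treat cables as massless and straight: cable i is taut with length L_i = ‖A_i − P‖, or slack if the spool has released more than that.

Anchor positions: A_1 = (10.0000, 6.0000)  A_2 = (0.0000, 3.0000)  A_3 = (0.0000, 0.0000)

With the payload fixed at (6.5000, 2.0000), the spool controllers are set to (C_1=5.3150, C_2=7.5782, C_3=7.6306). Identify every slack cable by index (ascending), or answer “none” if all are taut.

cable 1: L_1 = ‖A_1−P‖ = 5.3151;  C_1 = 5.3150 → taut
cable 2: L_2 = ‖A_2−P‖ = 6.5765;  C_2 = 7.5782 → slack
cable 3: L_3 = ‖A_3−P‖ = 6.8007;  C_3 = 7.6306 → slack

2, 3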